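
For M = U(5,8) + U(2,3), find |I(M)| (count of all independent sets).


For a direct sum, |I(M1+M2)| = |I(M1)| * |I(M2)|.
|I(U(5,8))| = sum C(8,k) for k=0..5 = 219.
|I(U(2,3))| = sum C(3,k) for k=0..2 = 7.
Total = 219 * 7 = 1533.

1533


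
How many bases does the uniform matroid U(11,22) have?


Bases of U(11,22) are all 11-element subsets of the 22-element ground set.
Number of bases = C(22,11).
C(22,11) = 22! / (11! * 11!) = 705432.

705432


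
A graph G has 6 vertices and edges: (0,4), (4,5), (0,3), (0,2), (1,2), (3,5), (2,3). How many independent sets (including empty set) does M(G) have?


An independent set in a graphic matroid is an acyclic edge subset.
G has 6 vertices and 7 edges.
Enumerate all 2^7 = 128 subsets, checking for acyclicity.
Total independent sets = 104.

104


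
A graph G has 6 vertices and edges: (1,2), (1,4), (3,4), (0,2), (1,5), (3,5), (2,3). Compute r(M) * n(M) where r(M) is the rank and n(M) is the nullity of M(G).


r(M) = |V| - c = 6 - 1 = 5.
nullity = |E| - r(M) = 7 - 5 = 2.
Product = 5 * 2 = 10.

10


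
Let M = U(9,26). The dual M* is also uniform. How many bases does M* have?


The dual of U(r,n) is U(n-r, n) = U(17,26).
Bases of U(17,26) are all (17)-element subsets.
|B(M*)| = C(26,17) = 26! / (17! * 9!) = 3124550.

3124550


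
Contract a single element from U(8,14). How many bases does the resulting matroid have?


Contracting e from U(8,14) gives U(7,13).
Bases of U(7,13) = C(13,7) = 13! / (7! * 6!) = 1716.

1716


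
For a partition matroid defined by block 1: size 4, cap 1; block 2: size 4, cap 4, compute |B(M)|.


A basis picks exactly ci elements from block i.
Number of bases = product of C(|Si|, ci).
= C(4,1) * C(4,4)
= 4 * 1
= 4.

4


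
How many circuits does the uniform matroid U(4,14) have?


In U(4,14), circuits are the (5)-element subsets.
Any set of 5 elements is dependent, and removing any one element gives
an independent set of size 4, so it is a minimal dependent set.
Number of circuits = C(14,5) = 2002.

2002


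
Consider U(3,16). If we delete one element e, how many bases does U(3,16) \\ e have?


Deleting e from U(3,16) gives U(3,15) since n > r.
Bases of U(3,15) = C(15,3) = 15! / (3! * 12!) = 455.

455


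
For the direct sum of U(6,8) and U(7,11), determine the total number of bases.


Bases of a direct sum M1 + M2: |B| = |B(M1)| * |B(M2)|.
|B(U(6,8))| = C(8,6) = 28.
|B(U(7,11))| = C(11,7) = 330.
Total bases = 28 * 330 = 9240.

9240


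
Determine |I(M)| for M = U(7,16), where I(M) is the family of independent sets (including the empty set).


Independent sets of U(7,16) are all subsets of size <= 7.
Count = C(16,0) + C(16,1) + C(16,2) + C(16,3) + C(16,4) + C(16,5) + C(16,6) + C(16,7)
     = 1 + 16 + 120 + 560 + 1820 + 4368 + 8008 + 11440
     = 26333.

26333


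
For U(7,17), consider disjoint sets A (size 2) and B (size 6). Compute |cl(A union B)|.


|A union B| = 2 + 6 = 8 (disjoint).
In U(7,17), cl(S) = S if |S| < 7, else cl(S) = E.
Since 8 >= 7, cl(A union B) = E.
|cl(A union B)| = 17.

17


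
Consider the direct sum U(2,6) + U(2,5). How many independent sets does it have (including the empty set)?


For a direct sum, |I(M1+M2)| = |I(M1)| * |I(M2)|.
|I(U(2,6))| = sum C(6,k) for k=0..2 = 22.
|I(U(2,5))| = sum C(5,k) for k=0..2 = 16.
Total = 22 * 16 = 352.

352


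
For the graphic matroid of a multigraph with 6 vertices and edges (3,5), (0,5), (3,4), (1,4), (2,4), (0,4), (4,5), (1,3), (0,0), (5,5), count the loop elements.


In a graphic matroid, a loop is a self-loop edge (u,u) with rank 0.
Examining all 10 edges for self-loops...
Self-loops found: (0,0), (5,5)
Number of loops = 2.

2


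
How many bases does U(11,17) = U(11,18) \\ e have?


Deleting e from U(11,18) gives U(11,17) since n > r.
Bases of U(11,17) = (17 choose 11) = 12376.

12376


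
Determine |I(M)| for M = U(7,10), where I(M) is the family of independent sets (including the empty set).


Independent sets of U(7,10) are all subsets of size <= 7.
Count = (10 choose 0) + (10 choose 1) + (10 choose 2) + (10 choose 3) + (10 choose 4) + (10 choose 5) + (10 choose 6) + (10 choose 7)
     = 1 + 10 + 45 + 120 + 210 + 252 + 210 + 120
     = 968.

968


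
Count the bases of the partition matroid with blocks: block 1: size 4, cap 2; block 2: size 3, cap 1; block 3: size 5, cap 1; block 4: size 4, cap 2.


A basis picks exactly ci elements from block i.
Number of bases = product of C(|Si|, ci).
= C(4,2) * C(3,1) * C(5,1) * C(4,2)
= 6 * 3 * 5 * 6
= 540.

540


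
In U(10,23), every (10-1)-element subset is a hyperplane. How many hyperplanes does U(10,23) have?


Hyperplanes of U(10,23) are flats of rank 9.
In a uniform matroid, these are exactly the (9)-element subsets.
Count = (23 choose 9) = 817190.

817190


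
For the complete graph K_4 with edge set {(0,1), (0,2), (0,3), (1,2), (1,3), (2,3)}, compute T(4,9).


T(K_4; x,y) = x^3 + 3x^2 + 4xy + 2x + y^3 + 3y^2 + 2y.
Substituting x=4, y=9:
= 64 + 48 + 144 + 8 + 729 + 243 + 18
= 1254.

1254


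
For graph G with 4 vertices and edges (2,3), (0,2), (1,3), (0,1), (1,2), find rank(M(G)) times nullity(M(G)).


r(M) = |V| - c = 4 - 1 = 3.
nullity = |E| - r(M) = 5 - 3 = 2.
Product = 3 * 2 = 6.

6


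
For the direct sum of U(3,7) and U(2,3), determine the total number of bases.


Bases of a direct sum M1 + M2: |B| = |B(M1)| * |B(M2)|.
|B(U(3,7))| = C(7,3) = 35.
|B(U(2,3))| = C(3,2) = 3.
Total bases = 35 * 3 = 105.

105


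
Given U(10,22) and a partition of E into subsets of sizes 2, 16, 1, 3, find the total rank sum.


r(Ai) = min(|Ai|, 10) for each part.
Sum = min(2,10) + min(16,10) + min(1,10) + min(3,10)
    = 2 + 10 + 1 + 3
    = 16.

16


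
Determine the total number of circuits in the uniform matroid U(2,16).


In U(2,16), circuits are the (3)-element subsets.
Any set of 3 elements is dependent, and removing any one element gives
an independent set of size 2, so it is a minimal dependent set.
Number of circuits = C(16,3) = (16 * 15 * 14) / (1 * 2 * 3) = 560.

560


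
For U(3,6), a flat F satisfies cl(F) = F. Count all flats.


Flats of U(3,6): every subset of size < 3 is a flat, plus E itself.
Count = C(6,0) + C(6,1) + C(6,2) + 1
     = 1 + 6 + 15 + 1
     = 23.

23


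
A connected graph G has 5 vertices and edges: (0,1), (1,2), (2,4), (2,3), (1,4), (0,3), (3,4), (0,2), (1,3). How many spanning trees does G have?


By Kirchhoff's matrix tree theorem, the number of spanning trees equals
the determinant of any cofactor of the Laplacian matrix L.
G has 5 vertices and 9 edges.
Computing the (4 x 4) cofactor determinant gives 75.

75


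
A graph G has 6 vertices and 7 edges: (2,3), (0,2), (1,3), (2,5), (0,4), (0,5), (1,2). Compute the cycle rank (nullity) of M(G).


Cycle rank (nullity) = |E| - r(M) = |E| - (|V| - c).
|E| = 7, |V| = 6, c = 1.
Nullity = 7 - (6 - 1) = 7 - 5 = 2.

2


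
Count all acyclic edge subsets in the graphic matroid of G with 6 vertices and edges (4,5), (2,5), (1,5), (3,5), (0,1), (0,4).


An independent set in a graphic matroid is an acyclic edge subset.
G has 6 vertices and 6 edges.
Enumerate all 2^6 = 64 subsets, checking for acyclicity.
Total independent sets = 60.

60


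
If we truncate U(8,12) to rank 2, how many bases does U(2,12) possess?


Truncating U(8,12) to rank 2 gives U(2,12).
Bases of U(2,12) are all 2-element subsets of 12 elements.
Number of bases = (12 choose 2) = 66.

66


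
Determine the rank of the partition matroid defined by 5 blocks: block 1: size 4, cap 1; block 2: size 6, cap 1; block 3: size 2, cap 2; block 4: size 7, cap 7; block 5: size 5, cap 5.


Rank of a partition matroid = sum of min(|Si|, ci) for each block.
= min(4,1) + min(6,1) + min(2,2) + min(7,7) + min(5,5)
= 1 + 1 + 2 + 7 + 5
= 16.

16


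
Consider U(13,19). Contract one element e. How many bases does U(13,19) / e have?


Contracting e from U(13,19) gives U(12,18).
Bases of U(12,18) = C(18,12) = 18564.

18564


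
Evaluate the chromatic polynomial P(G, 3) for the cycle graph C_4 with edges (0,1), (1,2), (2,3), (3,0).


P(C_4, k) = (k-1)^4 + (-1)^4*(k-1).
P(3) = (2)^4 + 2
= 16 + 2 = 18.

18


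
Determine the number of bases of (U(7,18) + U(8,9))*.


(M1+M2)* = M1* + M2*.
M1* = U(11,18), bases: C(18,11) = 31824.
M2* = U(1,9), bases: C(9,1) = 9.
|B(M*)| = 31824 * 9 = 286416.

286416


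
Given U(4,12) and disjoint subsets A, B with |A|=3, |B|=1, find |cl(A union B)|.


|A union B| = 3 + 1 = 4 (disjoint).
In U(4,12), cl(S) = S if |S| < 4, else cl(S) = E.
Since 4 >= 4, cl(A union B) = E.
|cl(A union B)| = 12.

12


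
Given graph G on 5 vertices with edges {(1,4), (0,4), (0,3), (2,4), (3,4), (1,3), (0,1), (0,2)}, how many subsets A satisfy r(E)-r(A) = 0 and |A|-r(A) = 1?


R(x,y) = sum over A in 2^E of x^(r(E)-r(A)) * y^(|A|-r(A)).
G has 5 vertices, 8 edges. r(E) = 4.
Enumerate all 2^8 = 256 subsets.
Count subsets with r(E)-r(A)=0 and |A|-r(A)=1: 48.

48


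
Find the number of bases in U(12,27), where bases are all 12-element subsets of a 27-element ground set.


Bases of U(12,27) are all 12-element subsets of the 27-element ground set.
Number of bases = C(27,12).
C(27,12) = 27! / (12! * 15!) = 17383860.

17383860


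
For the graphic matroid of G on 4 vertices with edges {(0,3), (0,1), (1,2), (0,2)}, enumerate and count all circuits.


A circuit in a graphic matroid = edge set of a simple cycle.
G has 4 vertices and 4 edges.
Enumerating all minimal edge subsets forming cycles...
Total circuits found: 1.

1


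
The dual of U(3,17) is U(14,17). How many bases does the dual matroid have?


The dual of U(r,n) is U(n-r, n) = U(14,17).
Bases of U(14,17) are all (14)-element subsets.
|B(M*)| = C(17,14) = 17! / (14! * 3!) = 680.

680


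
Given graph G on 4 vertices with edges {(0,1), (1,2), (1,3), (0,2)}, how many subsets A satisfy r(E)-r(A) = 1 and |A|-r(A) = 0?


R(x,y) = sum over A in 2^E of x^(r(E)-r(A)) * y^(|A|-r(A)).
G has 4 vertices, 4 edges. r(E) = 3.
Enumerate all 2^4 = 16 subsets.
Count subsets with r(E)-r(A)=1 and |A|-r(A)=0: 6.

6


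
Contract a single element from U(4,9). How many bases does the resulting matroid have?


Contracting e from U(4,9) gives U(3,8).
Bases of U(3,8) = C(8,3) = (8 * 7 * 6) / (1 * 2 * 3) = 56.

56


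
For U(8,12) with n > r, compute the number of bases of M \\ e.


Deleting e from U(8,12) gives U(8,11) since n > r.
Bases of U(8,11) = (11 choose 8) = 165.

165


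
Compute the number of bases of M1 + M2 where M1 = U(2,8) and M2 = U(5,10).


Bases of a direct sum M1 + M2: |B| = |B(M1)| * |B(M2)|.
|B(U(2,8))| = C(8,2) = 28.
|B(U(5,10))| = C(10,5) = 252.
Total bases = 28 * 252 = 7056.

7056


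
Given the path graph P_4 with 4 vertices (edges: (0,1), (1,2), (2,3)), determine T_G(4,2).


A path on 4 vertices is a tree with 3 edges.
T(x,y) = x^(3) for any tree.
T(4,2) = 4^3 = 64.

64


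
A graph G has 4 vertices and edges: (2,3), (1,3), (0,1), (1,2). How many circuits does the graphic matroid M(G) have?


A circuit in a graphic matroid = edge set of a simple cycle.
G has 4 vertices and 4 edges.
Enumerating all minimal edge subsets forming cycles...
Total circuits found: 1.

1


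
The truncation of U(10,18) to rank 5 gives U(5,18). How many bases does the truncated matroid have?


Truncating U(10,18) to rank 5 gives U(5,18).
Bases of U(5,18) are all 5-element subsets of 18 elements.
Number of bases = C(18,5) = 18! / (5! * 13!) = 8568.

8568


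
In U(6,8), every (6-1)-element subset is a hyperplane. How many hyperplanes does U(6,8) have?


Hyperplanes of U(6,8) are flats of rank 5.
In a uniform matroid, these are exactly the (5)-element subsets.
Count = (8 choose 5) = 56.

56


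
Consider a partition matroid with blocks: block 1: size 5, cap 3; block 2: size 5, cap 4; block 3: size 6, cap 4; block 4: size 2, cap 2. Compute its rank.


Rank of a partition matroid = sum of min(|Si|, ci) for each block.
= min(5,3) + min(5,4) + min(6,4) + min(2,2)
= 3 + 4 + 4 + 2
= 13.

13


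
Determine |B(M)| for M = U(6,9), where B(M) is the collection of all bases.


Bases of U(6,9) are all 6-element subsets of the 9-element ground set.
Number of bases = C(9,6).
C(9,6) = 9! / (6! * 3!) = 84.

84


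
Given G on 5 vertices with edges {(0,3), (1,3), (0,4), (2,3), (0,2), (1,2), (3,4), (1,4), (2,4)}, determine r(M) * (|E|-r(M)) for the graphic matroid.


r(M) = |V| - c = 5 - 1 = 4.
nullity = |E| - r(M) = 9 - 4 = 5.
Product = 4 * 5 = 20.

20


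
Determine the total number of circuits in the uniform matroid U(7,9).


In U(7,9), circuits are the (8)-element subsets.
Any set of 8 elements is dependent, and removing any one element gives
an independent set of size 7, so it is a minimal dependent set.
Number of circuits = (9 choose 8) = 9.

9


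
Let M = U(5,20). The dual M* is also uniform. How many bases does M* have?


The dual of U(r,n) is U(n-r, n) = U(15,20).
Bases of U(15,20) are all (15)-element subsets.
|B(M*)| = C(20,15) = 20! / (15! * 5!) = 15504.

15504


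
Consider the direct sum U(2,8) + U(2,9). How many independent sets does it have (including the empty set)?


For a direct sum, |I(M1+M2)| = |I(M1)| * |I(M2)|.
|I(U(2,8))| = sum C(8,k) for k=0..2 = 37.
|I(U(2,9))| = sum C(9,k) for k=0..2 = 46.
Total = 37 * 46 = 1702.

1702


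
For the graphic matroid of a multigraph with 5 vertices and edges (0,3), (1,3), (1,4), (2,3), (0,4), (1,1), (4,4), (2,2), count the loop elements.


In a graphic matroid, a loop is a self-loop edge (u,u) with rank 0.
Examining all 8 edges for self-loops...
Self-loops found: (1,1), (4,4), (2,2)
Number of loops = 3.

3


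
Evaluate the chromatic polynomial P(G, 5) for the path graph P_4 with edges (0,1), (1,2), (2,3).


P(P_4, k) = k * (k-1)^(3).
P(5) = 5 * 4^3 = 5 * 64 = 320.

320


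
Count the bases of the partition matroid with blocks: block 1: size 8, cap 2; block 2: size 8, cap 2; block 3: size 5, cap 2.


A basis picks exactly ci elements from block i.
Number of bases = product of C(|Si|, ci).
= C(8,2) * C(8,2) * C(5,2)
= 28 * 28 * 10
= 7840.

7840


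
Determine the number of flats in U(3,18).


Flats of U(3,18): every subset of size < 3 is a flat, plus E itself.
Count = (18 choose 0) + (18 choose 1) + (18 choose 2) + 1
     = 1 + 18 + 153 + 1
     = 173.

173


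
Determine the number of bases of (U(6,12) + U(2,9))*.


(M1+M2)* = M1* + M2*.
M1* = U(6,12), bases: C(12,6) = 924.
M2* = U(7,9), bases: C(9,7) = 36.
|B(M*)| = 924 * 36 = 33264.

33264


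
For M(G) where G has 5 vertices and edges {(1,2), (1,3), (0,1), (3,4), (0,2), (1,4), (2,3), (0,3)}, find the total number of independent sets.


An independent set in a graphic matroid is an acyclic edge subset.
G has 5 vertices and 8 edges.
Enumerate all 2^8 = 256 subsets, checking for acyclicity.
Total independent sets = 128.

128


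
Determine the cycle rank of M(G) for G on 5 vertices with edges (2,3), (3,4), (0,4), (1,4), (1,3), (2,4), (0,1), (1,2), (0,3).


Cycle rank (nullity) = |E| - r(M) = |E| - (|V| - c).
|E| = 9, |V| = 5, c = 1.
Nullity = 9 - (5 - 1) = 9 - 4 = 5.

5


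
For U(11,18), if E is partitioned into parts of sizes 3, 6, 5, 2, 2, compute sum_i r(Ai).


r(Ai) = min(|Ai|, 11) for each part.
Sum = min(3,11) + min(6,11) + min(5,11) + min(2,11) + min(2,11)
    = 3 + 6 + 5 + 2 + 2
    = 18.

18


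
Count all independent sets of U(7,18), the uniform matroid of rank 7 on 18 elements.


Independent sets of U(7,18) are all subsets of size <= 7.
Count = C(18,0) + C(18,1) + C(18,2) + C(18,3) + C(18,4) + C(18,5) + C(18,6) + C(18,7)
     = 1 + 18 + 153 + 816 + 3060 + 8568 + 18564 + 31824
     = 63004.

63004


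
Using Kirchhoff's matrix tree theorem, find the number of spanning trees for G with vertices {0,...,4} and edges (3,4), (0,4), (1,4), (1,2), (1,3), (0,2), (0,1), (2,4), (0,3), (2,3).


By Kirchhoff's matrix tree theorem, the number of spanning trees equals
the determinant of any cofactor of the Laplacian matrix L.
G has 5 vertices and 10 edges.
Computing the (4 x 4) cofactor determinant gives 125.

125


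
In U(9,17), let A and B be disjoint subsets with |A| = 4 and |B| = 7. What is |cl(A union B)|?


|A union B| = 4 + 7 = 11 (disjoint).
In U(9,17), cl(S) = S if |S| < 9, else cl(S) = E.
Since 11 >= 9, cl(A union B) = E.
|cl(A union B)| = 17.

17


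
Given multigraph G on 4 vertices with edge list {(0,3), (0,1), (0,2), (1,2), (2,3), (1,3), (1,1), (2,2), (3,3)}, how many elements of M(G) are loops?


In a graphic matroid, a loop is a self-loop edge (u,u) with rank 0.
Examining all 9 edges for self-loops...
Self-loops found: (1,1), (2,2), (3,3)
Number of loops = 3.

3


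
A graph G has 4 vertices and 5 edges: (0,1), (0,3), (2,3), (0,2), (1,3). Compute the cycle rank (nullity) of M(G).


Cycle rank (nullity) = |E| - r(M) = |E| - (|V| - c).
|E| = 5, |V| = 4, c = 1.
Nullity = 5 - (4 - 1) = 5 - 3 = 2.

2


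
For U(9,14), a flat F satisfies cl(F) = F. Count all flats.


Flats of U(9,14): every subset of size < 9 is a flat, plus E itself.
Count = C(14,0) + C(14,1) + C(14,2) + C(14,3) + C(14,4) + C(14,5) + C(14,6) + C(14,7) + C(14,8) + 1
     = 1 + 14 + 91 + 364 + 1001 + 2002 + 3003 + 3432 + 3003 + 1
     = 12912.

12912


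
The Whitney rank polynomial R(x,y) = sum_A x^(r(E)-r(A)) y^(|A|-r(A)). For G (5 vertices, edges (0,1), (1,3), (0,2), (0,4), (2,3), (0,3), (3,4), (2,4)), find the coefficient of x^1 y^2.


R(x,y) = sum over A in 2^E of x^(r(E)-r(A)) * y^(|A|-r(A)).
G has 5 vertices, 8 edges. r(E) = 4.
Enumerate all 2^8 = 256 subsets.
Count subsets with r(E)-r(A)=1 and |A|-r(A)=2: 8.

8


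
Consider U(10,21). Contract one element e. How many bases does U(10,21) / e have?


Contracting e from U(10,21) gives U(9,20).
Bases of U(9,20) = (20 choose 9) = 167960.

167960


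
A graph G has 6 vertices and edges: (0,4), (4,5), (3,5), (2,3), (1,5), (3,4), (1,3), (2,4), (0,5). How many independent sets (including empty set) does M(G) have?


An independent set in a graphic matroid is an acyclic edge subset.
G has 6 vertices and 9 edges.
Enumerate all 2^9 = 512 subsets, checking for acyclicity.
Total independent sets = 279.

279


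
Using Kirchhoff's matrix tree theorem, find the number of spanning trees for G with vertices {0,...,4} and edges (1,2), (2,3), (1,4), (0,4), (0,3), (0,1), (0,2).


By Kirchhoff's matrix tree theorem, the number of spanning trees equals
the determinant of any cofactor of the Laplacian matrix L.
G has 5 vertices and 7 edges.
Computing the (4 x 4) cofactor determinant gives 21.

21


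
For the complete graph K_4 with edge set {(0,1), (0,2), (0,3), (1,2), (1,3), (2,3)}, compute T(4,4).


T(K_4; x,y) = x^3 + 3x^2 + 4xy + 2x + y^3 + 3y^2 + 2y.
Substituting x=4, y=4:
= 64 + 48 + 64 + 8 + 64 + 48 + 8
= 304.

304


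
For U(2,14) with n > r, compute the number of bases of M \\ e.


Deleting e from U(2,14) gives U(2,13) since n > r.
Bases of U(2,13) = C(13,2) = 13! / (2! * 11!) = 78.

78


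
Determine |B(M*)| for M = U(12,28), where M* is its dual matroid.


The dual of U(r,n) is U(n-r, n) = U(16,28).
Bases of U(16,28) are all (16)-element subsets.
|B(M*)| = (28 choose 16) = 30421755.

30421755


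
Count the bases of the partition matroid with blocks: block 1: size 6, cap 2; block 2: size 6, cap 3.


A basis picks exactly ci elements from block i.
Number of bases = product of C(|Si|, ci).
= C(6,2) * C(6,3)
= 15 * 20
= 300.

300


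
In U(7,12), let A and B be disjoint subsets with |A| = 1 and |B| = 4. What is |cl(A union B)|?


|A union B| = 1 + 4 = 5 (disjoint).
In U(7,12), cl(S) = S if |S| < 7, else cl(S) = E.
Since 5 < 7, cl(A union B) = A union B.
|cl(A union B)| = 5.

5


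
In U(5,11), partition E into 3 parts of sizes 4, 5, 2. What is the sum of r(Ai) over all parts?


r(Ai) = min(|Ai|, 5) for each part.
Sum = min(4,5) + min(5,5) + min(2,5)
    = 4 + 5 + 2
    = 11.

11


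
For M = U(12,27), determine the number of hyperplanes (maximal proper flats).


Hyperplanes of U(12,27) are flats of rank 11.
In a uniform matroid, these are exactly the (11)-element subsets.
Count = C(27,11) = 27! / (11! * 16!) = 13037895.

13037895


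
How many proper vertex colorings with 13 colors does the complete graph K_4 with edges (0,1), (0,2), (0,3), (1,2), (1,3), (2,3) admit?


P(K_4, k) = k(k-1)(k-2)...(k-3).
P(13) = (13) * (12) * (11) * (10) = 17160.

17160


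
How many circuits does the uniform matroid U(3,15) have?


In U(3,15), circuits are the (4)-element subsets.
Any set of 4 elements is dependent, and removing any one element gives
an independent set of size 3, so it is a minimal dependent set.
Number of circuits = C(15,4) = (15 * 14 * 13 * 12) / (1 * 2 * 3 * 4) = 1365.

1365


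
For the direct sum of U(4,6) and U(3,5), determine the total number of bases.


Bases of a direct sum M1 + M2: |B| = |B(M1)| * |B(M2)|.
|B(U(4,6))| = C(6,4) = 15.
|B(U(3,5))| = C(5,3) = 10.
Total bases = 15 * 10 = 150.

150


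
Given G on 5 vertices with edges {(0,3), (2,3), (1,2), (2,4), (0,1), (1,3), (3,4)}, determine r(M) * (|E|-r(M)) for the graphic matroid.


r(M) = |V| - c = 5 - 1 = 4.
nullity = |E| - r(M) = 7 - 4 = 3.
Product = 4 * 3 = 12.

12


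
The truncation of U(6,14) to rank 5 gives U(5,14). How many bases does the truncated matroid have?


Truncating U(6,14) to rank 5 gives U(5,14).
Bases of U(5,14) are all 5-element subsets of 14 elements.
Number of bases = C(14,5) = 2002.

2002


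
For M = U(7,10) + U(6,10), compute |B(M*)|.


(M1+M2)* = M1* + M2*.
M1* = U(3,10), bases: C(10,3) = 120.
M2* = U(4,10), bases: C(10,4) = 210.
|B(M*)| = 120 * 210 = 25200.

25200


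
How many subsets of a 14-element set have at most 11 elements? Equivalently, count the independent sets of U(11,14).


Independent sets of U(11,14) are all subsets of size <= 11.
Count = (14 choose 0) + (14 choose 1) + (14 choose 2) + (14 choose 3) + (14 choose 4) + (14 choose 5) + (14 choose 6) + (14 choose 7) + (14 choose 8) + (14 choose 9) + (14 choose 10) + (14 choose 11)
     = 1 + 14 + 91 + 364 + 1001 + 2002 + 3003 + 3432 + 3003 + 2002 + 1001 + 364
     = 16278.

16278


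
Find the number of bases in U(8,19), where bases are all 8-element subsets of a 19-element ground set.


Bases of U(8,19) are all 8-element subsets of the 19-element ground set.
Number of bases = C(19,8).
C(19,8) = 75582.

75582


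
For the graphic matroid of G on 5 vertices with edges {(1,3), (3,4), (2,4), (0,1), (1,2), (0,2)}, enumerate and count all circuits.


A circuit in a graphic matroid = edge set of a simple cycle.
G has 5 vertices and 6 edges.
Enumerating all minimal edge subsets forming cycles...
Total circuits found: 3.

3


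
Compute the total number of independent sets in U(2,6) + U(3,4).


For a direct sum, |I(M1+M2)| = |I(M1)| * |I(M2)|.
|I(U(2,6))| = sum C(6,k) for k=0..2 = 22.
|I(U(3,4))| = sum C(4,k) for k=0..3 = 15.
Total = 22 * 15 = 330.

330


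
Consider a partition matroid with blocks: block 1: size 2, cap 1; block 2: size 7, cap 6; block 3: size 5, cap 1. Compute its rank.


Rank of a partition matroid = sum of min(|Si|, ci) for each block.
= min(2,1) + min(7,6) + min(5,1)
= 1 + 6 + 1
= 8.

8


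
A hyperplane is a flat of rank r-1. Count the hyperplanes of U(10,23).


Hyperplanes of U(10,23) are flats of rank 9.
In a uniform matroid, these are exactly the (9)-element subsets.
Count = C(23,9) = 23! / (9! * 14!) = 817190.

817190


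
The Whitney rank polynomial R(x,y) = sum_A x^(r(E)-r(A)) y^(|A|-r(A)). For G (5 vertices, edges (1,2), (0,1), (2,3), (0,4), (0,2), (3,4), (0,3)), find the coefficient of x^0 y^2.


R(x,y) = sum over A in 2^E of x^(r(E)-r(A)) * y^(|A|-r(A)).
G has 5 vertices, 7 edges. r(E) = 4.
Enumerate all 2^7 = 128 subsets.
Count subsets with r(E)-r(A)=0 and |A|-r(A)=2: 7.

7


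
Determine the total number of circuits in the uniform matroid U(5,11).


In U(5,11), circuits are the (6)-element subsets.
Any set of 6 elements is dependent, and removing any one element gives
an independent set of size 5, so it is a minimal dependent set.
Number of circuits = C(11,6) = 11! / (6! * 5!) = 462.

462


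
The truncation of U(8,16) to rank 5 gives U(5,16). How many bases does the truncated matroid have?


Truncating U(8,16) to rank 5 gives U(5,16).
Bases of U(5,16) are all 5-element subsets of 16 elements.
Number of bases = C(16,5) = 16! / (5! * 11!) = 4368.

4368


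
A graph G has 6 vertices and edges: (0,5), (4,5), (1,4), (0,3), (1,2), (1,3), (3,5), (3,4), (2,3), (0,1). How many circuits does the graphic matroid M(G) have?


A circuit in a graphic matroid = edge set of a simple cycle.
G has 6 vertices and 10 edges.
Enumerating all minimal edge subsets forming cycles...
Total circuits found: 20.

20


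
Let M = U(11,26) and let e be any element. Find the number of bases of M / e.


Contracting e from U(11,26) gives U(10,25).
Bases of U(10,25) = (25 choose 10) = 3268760.

3268760


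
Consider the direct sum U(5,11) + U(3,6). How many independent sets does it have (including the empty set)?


For a direct sum, |I(M1+M2)| = |I(M1)| * |I(M2)|.
|I(U(5,11))| = sum C(11,k) for k=0..5 = 1024.
|I(U(3,6))| = sum C(6,k) for k=0..3 = 42.
Total = 1024 * 42 = 43008.

43008


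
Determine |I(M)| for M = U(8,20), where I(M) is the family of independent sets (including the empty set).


Independent sets of U(8,20) are all subsets of size <= 8.
Count = C(20,0) + C(20,1) + C(20,2) + C(20,3) + C(20,4) + C(20,5) + C(20,6) + C(20,7) + C(20,8)
     = 1 + 20 + 190 + 1140 + 4845 + 15504 + 38760 + 77520 + 125970
     = 263950.

263950


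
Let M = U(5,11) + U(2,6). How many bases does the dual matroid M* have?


(M1+M2)* = M1* + M2*.
M1* = U(6,11), bases: C(11,6) = 462.
M2* = U(4,6), bases: C(6,4) = 15.
|B(M*)| = 462 * 15 = 6930.

6930


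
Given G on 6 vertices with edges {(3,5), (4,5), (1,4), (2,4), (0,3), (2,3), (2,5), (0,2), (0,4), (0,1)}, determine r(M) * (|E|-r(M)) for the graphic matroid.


r(M) = |V| - c = 6 - 1 = 5.
nullity = |E| - r(M) = 10 - 5 = 5.
Product = 5 * 5 = 25.

25


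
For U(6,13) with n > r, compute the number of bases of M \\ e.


Deleting e from U(6,13) gives U(6,12) since n > r.
Bases of U(6,12) = C(12,6) = 924.

924


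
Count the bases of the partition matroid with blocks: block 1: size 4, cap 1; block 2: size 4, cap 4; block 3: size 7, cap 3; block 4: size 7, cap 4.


A basis picks exactly ci elements from block i.
Number of bases = product of C(|Si|, ci).
= C(4,1) * C(4,4) * C(7,3) * C(7,4)
= 4 * 1 * 35 * 35
= 4900.

4900


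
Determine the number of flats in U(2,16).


Flats of U(2,16): every subset of size < 2 is a flat, plus E itself.
Count = (16 choose 0) + (16 choose 1) + 1
     = 1 + 16 + 1
     = 18.

18


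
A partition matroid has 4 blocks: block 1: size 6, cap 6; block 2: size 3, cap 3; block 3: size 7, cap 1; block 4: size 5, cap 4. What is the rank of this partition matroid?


Rank of a partition matroid = sum of min(|Si|, ci) for each block.
= min(6,6) + min(3,3) + min(7,1) + min(5,4)
= 6 + 3 + 1 + 4
= 14.

14


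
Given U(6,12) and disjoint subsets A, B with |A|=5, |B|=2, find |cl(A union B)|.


|A union B| = 5 + 2 = 7 (disjoint).
In U(6,12), cl(S) = S if |S| < 6, else cl(S) = E.
Since 7 >= 6, cl(A union B) = E.
|cl(A union B)| = 12.

12


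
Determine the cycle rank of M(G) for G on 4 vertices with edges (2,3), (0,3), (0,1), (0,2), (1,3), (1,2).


Cycle rank (nullity) = |E| - r(M) = |E| - (|V| - c).
|E| = 6, |V| = 4, c = 1.
Nullity = 6 - (4 - 1) = 6 - 3 = 3.

3


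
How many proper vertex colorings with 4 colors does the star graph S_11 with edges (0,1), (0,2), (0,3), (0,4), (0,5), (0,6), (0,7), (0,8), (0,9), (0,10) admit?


P(tree, k) = k * (k-1)^(10) for any tree on 11 vertices.
P(4) = 4 * 3^10 = 4 * 59049 = 236196.

236196


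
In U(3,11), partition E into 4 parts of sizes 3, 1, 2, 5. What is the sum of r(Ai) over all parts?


r(Ai) = min(|Ai|, 3) for each part.
Sum = min(3,3) + min(1,3) + min(2,3) + min(5,3)
    = 3 + 1 + 2 + 3
    = 9.

9


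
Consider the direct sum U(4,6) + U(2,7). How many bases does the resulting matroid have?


Bases of a direct sum M1 + M2: |B| = |B(M1)| * |B(M2)|.
|B(U(4,6))| = C(6,4) = 15.
|B(U(2,7))| = C(7,2) = 21.
Total bases = 15 * 21 = 315.

315


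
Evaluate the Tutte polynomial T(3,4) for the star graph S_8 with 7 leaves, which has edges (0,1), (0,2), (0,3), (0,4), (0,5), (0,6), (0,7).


A star on 8 vertices is a tree with 7 edges.
T(x,y) = x^(7) for any tree.
T(3,4) = 3^7 = 2187.

2187


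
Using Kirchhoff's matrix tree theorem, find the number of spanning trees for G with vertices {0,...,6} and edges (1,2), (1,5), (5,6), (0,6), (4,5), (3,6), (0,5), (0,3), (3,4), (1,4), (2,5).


By Kirchhoff's matrix tree theorem, the number of spanning trees equals
the determinant of any cofactor of the Laplacian matrix L.
G has 7 vertices and 11 edges.
Computing the (6 x 6) cofactor determinant gives 168.

168


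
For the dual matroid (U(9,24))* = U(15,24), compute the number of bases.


The dual of U(r,n) is U(n-r, n) = U(15,24).
Bases of U(15,24) are all (15)-element subsets.
|B(M*)| = C(24,15) = 1307504.

1307504


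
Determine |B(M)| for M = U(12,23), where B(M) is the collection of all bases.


Bases of U(12,23) are all 12-element subsets of the 23-element ground set.
Number of bases = C(23,12).
(23 choose 12) = 1352078.

1352078


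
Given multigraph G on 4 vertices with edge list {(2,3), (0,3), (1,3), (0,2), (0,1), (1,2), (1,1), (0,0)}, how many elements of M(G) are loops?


In a graphic matroid, a loop is a self-loop edge (u,u) with rank 0.
Examining all 8 edges for self-loops...
Self-loops found: (1,1), (0,0)
Number of loops = 2.

2


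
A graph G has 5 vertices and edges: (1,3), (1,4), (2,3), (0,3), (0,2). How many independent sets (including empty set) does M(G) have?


An independent set in a graphic matroid is an acyclic edge subset.
G has 5 vertices and 5 edges.
Enumerate all 2^5 = 32 subsets, checking for acyclicity.
Total independent sets = 28.

28


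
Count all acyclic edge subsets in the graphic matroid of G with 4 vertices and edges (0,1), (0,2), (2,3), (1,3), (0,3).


An independent set in a graphic matroid is an acyclic edge subset.
G has 4 vertices and 5 edges.
Enumerate all 2^5 = 32 subsets, checking for acyclicity.
Total independent sets = 24.

24


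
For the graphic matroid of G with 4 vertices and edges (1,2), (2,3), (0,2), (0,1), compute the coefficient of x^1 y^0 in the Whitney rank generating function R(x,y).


R(x,y) = sum over A in 2^E of x^(r(E)-r(A)) * y^(|A|-r(A)).
G has 4 vertices, 4 edges. r(E) = 3.
Enumerate all 2^4 = 16 subsets.
Count subsets with r(E)-r(A)=1 and |A|-r(A)=0: 6.

6


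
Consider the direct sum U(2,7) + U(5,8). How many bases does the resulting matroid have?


Bases of a direct sum M1 + M2: |B| = |B(M1)| * |B(M2)|.
|B(U(2,7))| = C(7,2) = 21.
|B(U(5,8))| = C(8,5) = 56.
Total bases = 21 * 56 = 1176.

1176


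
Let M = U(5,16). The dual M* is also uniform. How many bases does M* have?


The dual of U(r,n) is U(n-r, n) = U(11,16).
Bases of U(11,16) are all (11)-element subsets.
|B(M*)| = C(16,11) = 4368.

4368


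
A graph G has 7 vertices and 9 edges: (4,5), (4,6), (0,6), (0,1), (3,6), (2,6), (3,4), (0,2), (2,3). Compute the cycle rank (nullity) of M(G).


Cycle rank (nullity) = |E| - r(M) = |E| - (|V| - c).
|E| = 9, |V| = 7, c = 1.
Nullity = 9 - (7 - 1) = 9 - 6 = 3.

3


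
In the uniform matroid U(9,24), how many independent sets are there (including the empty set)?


Independent sets of U(9,24) are all subsets of size <= 9.
Count = (24 choose 0) + (24 choose 1) + (24 choose 2) + (24 choose 3) + (24 choose 4) + (24 choose 5) + (24 choose 6) + (24 choose 7) + (24 choose 8) + (24 choose 9)
     = 1 + 24 + 276 + 2024 + 10626 + 42504 + 134596 + 346104 + 735471 + 1307504
     = 2579130.

2579130


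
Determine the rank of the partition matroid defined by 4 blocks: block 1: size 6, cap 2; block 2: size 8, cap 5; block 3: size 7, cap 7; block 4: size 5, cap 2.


Rank of a partition matroid = sum of min(|Si|, ci) for each block.
= min(6,2) + min(8,5) + min(7,7) + min(5,2)
= 2 + 5 + 7 + 2
= 16.

16


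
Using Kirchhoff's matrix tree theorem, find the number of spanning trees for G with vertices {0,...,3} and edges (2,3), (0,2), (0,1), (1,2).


By Kirchhoff's matrix tree theorem, the number of spanning trees equals
the determinant of any cofactor of the Laplacian matrix L.
G has 4 vertices and 4 edges.
Computing the (3 x 3) cofactor determinant gives 3.

3


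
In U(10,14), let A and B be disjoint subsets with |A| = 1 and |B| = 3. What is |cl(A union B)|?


|A union B| = 1 + 3 = 4 (disjoint).
In U(10,14), cl(S) = S if |S| < 10, else cl(S) = E.
Since 4 < 10, cl(A union B) = A union B.
|cl(A union B)| = 4.

4


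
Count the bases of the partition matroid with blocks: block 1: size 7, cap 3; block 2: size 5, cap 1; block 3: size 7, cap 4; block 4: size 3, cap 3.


A basis picks exactly ci elements from block i.
Number of bases = product of C(|Si|, ci).
= C(7,3) * C(5,1) * C(7,4) * C(3,3)
= 35 * 5 * 35 * 1
= 6125.

6125


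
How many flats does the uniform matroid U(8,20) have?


Flats of U(8,20): every subset of size < 8 is a flat, plus E itself.
Count = C(20,0) + C(20,1) + C(20,2) + C(20,3) + C(20,4) + C(20,5) + C(20,6) + C(20,7) + 1
     = 1 + 20 + 190 + 1140 + 4845 + 15504 + 38760 + 77520 + 1
     = 137981.

137981


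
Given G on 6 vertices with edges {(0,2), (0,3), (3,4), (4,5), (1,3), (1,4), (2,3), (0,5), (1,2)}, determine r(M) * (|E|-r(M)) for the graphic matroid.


r(M) = |V| - c = 6 - 1 = 5.
nullity = |E| - r(M) = 9 - 5 = 4.
Product = 5 * 4 = 20.

20


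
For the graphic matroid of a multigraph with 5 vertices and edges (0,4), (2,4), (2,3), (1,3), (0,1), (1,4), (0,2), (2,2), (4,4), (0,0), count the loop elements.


In a graphic matroid, a loop is a self-loop edge (u,u) with rank 0.
Examining all 10 edges for self-loops...
Self-loops found: (2,2), (4,4), (0,0)
Number of loops = 3.

3


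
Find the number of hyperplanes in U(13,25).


Hyperplanes of U(13,25) are flats of rank 12.
In a uniform matroid, these are exactly the (12)-element subsets.
Count = C(25,12) = 25! / (12! * 13!) = 5200300.

5200300


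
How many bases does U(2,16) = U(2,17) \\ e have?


Deleting e from U(2,17) gives U(2,16) since n > r.
Bases of U(2,16) = C(16,2) = (16 * 15) / (1 * 2) = 120.

120


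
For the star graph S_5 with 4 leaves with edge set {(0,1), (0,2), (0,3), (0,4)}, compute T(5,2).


A star on 5 vertices is a tree with 4 edges.
T(x,y) = x^(4) for any tree.
T(5,2) = 5^4 = 625.

625


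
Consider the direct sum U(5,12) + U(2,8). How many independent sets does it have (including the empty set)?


For a direct sum, |I(M1+M2)| = |I(M1)| * |I(M2)|.
|I(U(5,12))| = sum C(12,k) for k=0..5 = 1586.
|I(U(2,8))| = sum C(8,k) for k=0..2 = 37.
Total = 1586 * 37 = 58682.

58682


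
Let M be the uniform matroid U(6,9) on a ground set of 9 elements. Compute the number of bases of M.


Bases of U(6,9) are all 6-element subsets of the 9-element ground set.
Number of bases = C(9,6).
C(9,6) = 84.

84


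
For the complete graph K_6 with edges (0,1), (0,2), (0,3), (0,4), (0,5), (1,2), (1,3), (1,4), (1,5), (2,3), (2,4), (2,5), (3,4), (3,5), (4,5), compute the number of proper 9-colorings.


P(K_6, k) = k(k-1)(k-2)...(k-5).
P(9) = (9) * (8) * (7) * (6) * (5) * (4) = 60480.

60480


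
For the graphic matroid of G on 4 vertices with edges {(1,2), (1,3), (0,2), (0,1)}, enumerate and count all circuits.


A circuit in a graphic matroid = edge set of a simple cycle.
G has 4 vertices and 4 edges.
Enumerating all minimal edge subsets forming cycles...
Total circuits found: 1.

1


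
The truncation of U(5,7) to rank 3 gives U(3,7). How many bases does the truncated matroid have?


Truncating U(5,7) to rank 3 gives U(3,7).
Bases of U(3,7) are all 3-element subsets of 7 elements.
Number of bases = (7 choose 3) = 35.

35


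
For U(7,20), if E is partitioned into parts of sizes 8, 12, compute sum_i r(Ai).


r(Ai) = min(|Ai|, 7) for each part.
Sum = min(8,7) + min(12,7)
    = 7 + 7
    = 14.

14


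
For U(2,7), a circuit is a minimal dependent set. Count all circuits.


In U(2,7), circuits are the (3)-element subsets.
Any set of 3 elements is dependent, and removing any one element gives
an independent set of size 2, so it is a minimal dependent set.
Number of circuits = (7 choose 3) = 35.

35


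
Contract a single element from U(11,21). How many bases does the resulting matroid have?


Contracting e from U(11,21) gives U(10,20).
Bases of U(10,20) = (20 choose 10) = 184756.

184756


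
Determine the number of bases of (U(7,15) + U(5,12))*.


(M1+M2)* = M1* + M2*.
M1* = U(8,15), bases: C(15,8) = 6435.
M2* = U(7,12), bases: C(12,7) = 792.
|B(M*)| = 6435 * 792 = 5096520.

5096520


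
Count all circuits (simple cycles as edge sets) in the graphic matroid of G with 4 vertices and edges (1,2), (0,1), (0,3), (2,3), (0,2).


A circuit in a graphic matroid = edge set of a simple cycle.
G has 4 vertices and 5 edges.
Enumerating all minimal edge subsets forming cycles...
Total circuits found: 3.

3


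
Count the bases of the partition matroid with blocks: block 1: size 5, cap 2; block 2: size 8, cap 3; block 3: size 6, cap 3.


A basis picks exactly ci elements from block i.
Number of bases = product of C(|Si|, ci).
= C(5,2) * C(8,3) * C(6,3)
= 10 * 56 * 20
= 11200.

11200


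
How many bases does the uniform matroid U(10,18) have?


Bases of U(10,18) are all 10-element subsets of the 18-element ground set.
Number of bases = C(18,10).
C(18,10) = 43758.

43758


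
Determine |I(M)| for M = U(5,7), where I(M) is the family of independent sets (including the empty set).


Independent sets of U(5,7) are all subsets of size <= 5.
Count = (7 choose 0) + (7 choose 1) + (7 choose 2) + (7 choose 3) + (7 choose 4) + (7 choose 5)
     = 1 + 7 + 21 + 35 + 35 + 21
     = 120.

120


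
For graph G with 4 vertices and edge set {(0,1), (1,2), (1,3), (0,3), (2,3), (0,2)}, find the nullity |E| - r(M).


Cycle rank (nullity) = |E| - r(M) = |E| - (|V| - c).
|E| = 6, |V| = 4, c = 1.
Nullity = 6 - (4 - 1) = 6 - 3 = 3.

3


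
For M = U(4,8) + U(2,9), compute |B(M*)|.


(M1+M2)* = M1* + M2*.
M1* = U(4,8), bases: C(8,4) = 70.
M2* = U(7,9), bases: C(9,7) = 36.
|B(M*)| = 70 * 36 = 2520.

2520


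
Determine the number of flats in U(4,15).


Flats of U(4,15): every subset of size < 4 is a flat, plus E itself.
Count = C(15,0) + C(15,1) + C(15,2) + C(15,3) + 1
     = 1 + 15 + 105 + 455 + 1
     = 577.

577


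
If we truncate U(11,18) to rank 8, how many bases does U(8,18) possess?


Truncating U(11,18) to rank 8 gives U(8,18).
Bases of U(8,18) are all 8-element subsets of 18 elements.
Number of bases = C(18,8) = 18! / (8! * 10!) = 43758.

43758


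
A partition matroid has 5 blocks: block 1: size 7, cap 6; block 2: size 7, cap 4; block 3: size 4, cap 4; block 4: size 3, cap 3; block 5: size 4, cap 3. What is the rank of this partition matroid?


Rank of a partition matroid = sum of min(|Si|, ci) for each block.
= min(7,6) + min(7,4) + min(4,4) + min(3,3) + min(4,3)
= 6 + 4 + 4 + 3 + 3
= 20.

20


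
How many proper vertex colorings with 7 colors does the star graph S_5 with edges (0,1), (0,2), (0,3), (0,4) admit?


P(tree, k) = k * (k-1)^(4) for any tree on 5 vertices.
P(7) = 7 * 6^4 = 7 * 1296 = 9072.

9072


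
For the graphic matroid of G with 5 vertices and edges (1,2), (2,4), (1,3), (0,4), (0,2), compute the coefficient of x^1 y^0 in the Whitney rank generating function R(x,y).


R(x,y) = sum over A in 2^E of x^(r(E)-r(A)) * y^(|A|-r(A)).
G has 5 vertices, 5 edges. r(E) = 4.
Enumerate all 2^5 = 32 subsets.
Count subsets with r(E)-r(A)=1 and |A|-r(A)=0: 9.

9
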